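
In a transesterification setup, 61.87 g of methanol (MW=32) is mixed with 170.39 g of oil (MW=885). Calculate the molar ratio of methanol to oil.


Molar ratio = n_MeOH / n_oil = (MeOH/32) / (oil/885) = (MeOH * 885) / (32 * oil)
= (61.87 * 885) / (32 * 170.39)
= 10.0422

10.0422


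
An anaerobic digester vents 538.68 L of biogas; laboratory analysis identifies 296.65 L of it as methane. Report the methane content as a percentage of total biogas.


CH4% = V_CH4 / V_total * 100
= 296.65 / 538.68 * 100
= 55.0698%

55.0698%


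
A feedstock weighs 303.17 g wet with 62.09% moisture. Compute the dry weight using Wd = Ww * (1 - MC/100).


Wd = Ww * (1 - MC/100)
= 303.17 * (1 - 62.09/100)
= 114.9317 g

114.9317 g


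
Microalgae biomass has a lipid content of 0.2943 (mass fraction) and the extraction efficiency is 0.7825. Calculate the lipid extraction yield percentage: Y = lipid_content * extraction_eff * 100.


Y = lipid_content * extraction_eff * 100
= 0.2943 * 0.7825 * 100
= 23.0290%

23.0290%


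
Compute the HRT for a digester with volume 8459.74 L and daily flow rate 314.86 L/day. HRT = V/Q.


HRT = V / Q
= 8459.74 / 314.86
= 26.8683 days

26.8683 days


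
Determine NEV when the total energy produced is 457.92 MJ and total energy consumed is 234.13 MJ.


NEV = E_out - E_in
= 457.92 - 234.13
= 223.7900 MJ

223.7900 MJ


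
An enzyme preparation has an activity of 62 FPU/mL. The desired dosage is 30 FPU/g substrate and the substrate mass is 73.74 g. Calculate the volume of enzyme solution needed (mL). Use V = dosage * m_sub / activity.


V = dosage * m_sub / activity
V = 30 * 73.74 / 62
V = 35.6806 mL

35.6806 mL


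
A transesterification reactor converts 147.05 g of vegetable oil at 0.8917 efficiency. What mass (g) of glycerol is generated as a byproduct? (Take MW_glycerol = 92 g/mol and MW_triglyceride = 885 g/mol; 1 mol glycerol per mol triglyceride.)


glycerol = oil * conv * (92/885)
= 147.05 * 0.8917 * 92 / 885
= 13.6310 g

13.6310 g


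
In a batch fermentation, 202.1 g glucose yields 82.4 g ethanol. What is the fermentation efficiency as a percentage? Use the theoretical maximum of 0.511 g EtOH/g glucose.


Fermentation efficiency = (actual / (0.511 * glucose)) * 100
= (82.4 / (0.511 * 202.1)) * 100
= 79.7884%

79.7884%


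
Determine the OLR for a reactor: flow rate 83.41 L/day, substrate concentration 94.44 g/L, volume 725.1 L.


OLR = Q * S / V
= 83.41 * 94.44 / 725.1
= 10.8637 g/L/day

10.8637 g/L/day


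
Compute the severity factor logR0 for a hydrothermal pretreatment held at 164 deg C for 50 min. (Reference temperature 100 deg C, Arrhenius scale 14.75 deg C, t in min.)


logR0 = log10(t * exp((T - 100) / 14.75))
= log10(50 * exp((164 - 100) / 14.75))
= 3.5834

3.5834


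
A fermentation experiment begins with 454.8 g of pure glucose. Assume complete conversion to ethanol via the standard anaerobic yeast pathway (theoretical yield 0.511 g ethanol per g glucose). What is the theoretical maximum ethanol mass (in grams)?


Theoretical ethanol yield: m_EtOH = 0.511 * m_glucose
m_EtOH = 0.511 * 454.8 = 232.4028 g

232.4028 g


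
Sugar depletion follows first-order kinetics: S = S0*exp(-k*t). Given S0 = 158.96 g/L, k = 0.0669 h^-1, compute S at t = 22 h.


S = S0 * exp(-k * t)
S = 158.96 * exp(-0.0669 * 22)
S = 36.4832 g/L

36.4832 g/L


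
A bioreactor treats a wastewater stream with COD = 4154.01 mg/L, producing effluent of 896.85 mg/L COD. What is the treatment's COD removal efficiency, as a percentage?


eta = (COD_in - COD_out) / COD_in * 100
= (4154.01 - 896.85) / 4154.01 * 100
= 78.4100%

78.4100%


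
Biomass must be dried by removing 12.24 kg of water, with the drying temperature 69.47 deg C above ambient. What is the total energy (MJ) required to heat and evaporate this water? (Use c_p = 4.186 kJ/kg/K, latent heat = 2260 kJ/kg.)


E = m_water * (4.186 * dT + 2260) / 1000
= 12.24 * (4.186 * 69.47 + 2260) / 1000
= 31.2218 MJ

31.2218 MJ


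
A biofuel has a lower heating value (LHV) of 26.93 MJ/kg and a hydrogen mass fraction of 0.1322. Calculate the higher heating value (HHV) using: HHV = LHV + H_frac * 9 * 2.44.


HHV = LHV + H_frac * 9 * 2.44
= 26.93 + 0.1322 * 9 * 2.44
= 29.8331 MJ/kg

29.8331 MJ/kg


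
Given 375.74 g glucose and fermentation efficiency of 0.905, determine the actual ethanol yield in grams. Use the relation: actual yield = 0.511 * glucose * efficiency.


Actual ethanol: m = 0.511 * 375.74 * 0.905
m = 173.7628 g

173.7628 g


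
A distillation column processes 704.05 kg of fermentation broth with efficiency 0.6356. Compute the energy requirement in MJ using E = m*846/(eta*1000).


E = m * 846 / (eta * 1000)
= 704.05 * 846 / (0.6356 * 1000)
= 937.1087 MJ

937.1087 MJ


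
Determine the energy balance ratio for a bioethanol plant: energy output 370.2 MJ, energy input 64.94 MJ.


EROI = E_out / E_in
= 370.2 / 64.94
= 5.7006

5.7006


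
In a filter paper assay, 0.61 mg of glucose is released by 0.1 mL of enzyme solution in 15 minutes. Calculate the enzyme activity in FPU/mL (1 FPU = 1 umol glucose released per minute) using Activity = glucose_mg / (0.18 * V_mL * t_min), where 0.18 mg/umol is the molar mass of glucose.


Activity = glucose_mg / (0.18 mg/umol * V_mL * t_min)
= 0.61 / (0.18 * 0.1 * 15)
= 2.2593 FPU/mL

2.2593 FPU/mL


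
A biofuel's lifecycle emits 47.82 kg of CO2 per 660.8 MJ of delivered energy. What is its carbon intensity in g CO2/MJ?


CI = CO2 * 1000 / E
= 47.82 * 1000 / 660.8
= 72.3668 g CO2/MJ

72.3668 g CO2/MJ


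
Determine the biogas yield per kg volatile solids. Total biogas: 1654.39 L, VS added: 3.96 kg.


Y = V / VS
= 1654.39 / 3.96
= 417.7753 L/kg VS

417.7753 L/kg VS


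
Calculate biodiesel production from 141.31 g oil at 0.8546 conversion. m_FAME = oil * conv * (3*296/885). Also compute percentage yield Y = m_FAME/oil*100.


m_FAME = oil * conv * (3 * 296 / 885) = oil * conv * (888/885)
= 141.31 * 0.8546 * 888 / 885
= 121.1729 g
Y = m_FAME / oil * 100 = conv * (888/885) * 100
= 0.8546 * 888 / 885 * 100
= 85.75%

121.1729 g FAME; Y = 85.75%


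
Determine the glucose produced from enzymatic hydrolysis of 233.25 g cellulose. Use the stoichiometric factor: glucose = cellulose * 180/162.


glucose = cellulose * 180/162
= 233.25 * 180/162
= 259.1667 g

259.1667 g


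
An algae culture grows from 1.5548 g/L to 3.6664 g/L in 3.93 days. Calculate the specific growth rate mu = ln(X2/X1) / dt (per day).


mu = ln(X2/X1) / dt
= ln(3.6664/1.5548) / 3.93
= 0.2183 per day

0.2183 per day


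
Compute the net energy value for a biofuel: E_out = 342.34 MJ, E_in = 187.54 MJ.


NEV = E_out - E_in
= 342.34 - 187.54
= 154.8000 MJ

154.8000 MJ


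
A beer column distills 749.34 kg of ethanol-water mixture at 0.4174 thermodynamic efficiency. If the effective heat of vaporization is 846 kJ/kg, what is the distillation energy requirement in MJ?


E = m * 846 / (eta * 1000)
= 749.34 * 846 / (0.4174 * 1000)
= 1518.7869 MJ

1518.7869 MJ


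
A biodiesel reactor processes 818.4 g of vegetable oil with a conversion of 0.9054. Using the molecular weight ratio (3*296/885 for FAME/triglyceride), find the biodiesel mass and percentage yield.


m_FAME = oil * conv * (3 * 296 / 885) = oil * conv * (888/885)
= 818.4 * 0.9054 * 888 / 885
= 743.4912 g
Y = m_FAME / oil * 100 = conv * (888/885) * 100
= 0.9054 * 888 / 885 * 100
= 90.85%

743.4912 g FAME; Y = 90.85%


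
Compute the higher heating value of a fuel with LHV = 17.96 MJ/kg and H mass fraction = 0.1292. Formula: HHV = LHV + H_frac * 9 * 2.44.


HHV = LHV + H_frac * 9 * 2.44
= 17.96 + 0.1292 * 9 * 2.44
= 20.7972 MJ/kg

20.7972 MJ/kg


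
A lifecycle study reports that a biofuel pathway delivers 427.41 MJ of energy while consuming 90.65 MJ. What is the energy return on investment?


EROI = E_out / E_in
= 427.41 / 90.65
= 4.7149

4.7149


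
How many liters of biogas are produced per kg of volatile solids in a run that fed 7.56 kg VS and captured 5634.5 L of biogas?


Y = V / VS
= 5634.5 / 7.56
= 745.3042 L/kg VS

745.3042 L/kg VS


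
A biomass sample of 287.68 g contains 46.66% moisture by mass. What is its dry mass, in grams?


Wd = Ww * (1 - MC/100)
= 287.68 * (1 - 46.66/100)
= 153.4485 g

153.4485 g


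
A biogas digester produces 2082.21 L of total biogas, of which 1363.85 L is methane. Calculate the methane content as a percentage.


CH4% = V_CH4 / V_total * 100
= 1363.85 / 2082.21 * 100
= 65.5001%

65.5001%


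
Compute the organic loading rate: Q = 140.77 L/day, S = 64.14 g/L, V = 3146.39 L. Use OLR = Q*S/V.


OLR = Q * S / V
= 140.77 * 64.14 / 3146.39
= 2.8696 g/L/day

2.8696 g/L/day


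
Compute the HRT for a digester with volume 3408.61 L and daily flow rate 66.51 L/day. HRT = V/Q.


HRT = V / Q
= 3408.61 / 66.51
= 51.2496 days

51.2496 days


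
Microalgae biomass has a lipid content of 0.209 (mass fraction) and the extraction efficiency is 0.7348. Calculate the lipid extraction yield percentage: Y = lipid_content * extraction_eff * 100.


Y = lipid_content * extraction_eff * 100
= 0.209 * 0.7348 * 100
= 15.3573%

15.3573%


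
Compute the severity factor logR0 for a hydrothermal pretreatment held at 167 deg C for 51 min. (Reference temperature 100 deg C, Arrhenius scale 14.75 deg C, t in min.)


logR0 = log10(t * exp((T - 100) / 14.75))
= log10(51 * exp((167 - 100) / 14.75))
= 3.6803

3.6803


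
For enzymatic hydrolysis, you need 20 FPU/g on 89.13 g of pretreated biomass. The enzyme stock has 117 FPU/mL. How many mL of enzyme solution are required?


V = dosage * m_sub / activity
V = 20 * 89.13 / 117
V = 15.2359 mL

15.2359 mL


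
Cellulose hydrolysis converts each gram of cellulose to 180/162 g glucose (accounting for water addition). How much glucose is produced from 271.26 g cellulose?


glucose = cellulose * 180/162
= 271.26 * 180/162
= 301.4000 g

301.4000 g


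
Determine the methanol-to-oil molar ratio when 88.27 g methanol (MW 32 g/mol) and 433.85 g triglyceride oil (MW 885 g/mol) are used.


Molar ratio = n_MeOH / n_oil = (MeOH/32) / (oil/885) = (MeOH * 885) / (32 * oil)
= (88.27 * 885) / (32 * 433.85)
= 5.6269

5.6269


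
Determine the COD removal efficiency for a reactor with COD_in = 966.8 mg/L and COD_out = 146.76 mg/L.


eta = (COD_in - COD_out) / COD_in * 100
= (966.8 - 146.76) / 966.8 * 100
= 84.8200%

84.8200%


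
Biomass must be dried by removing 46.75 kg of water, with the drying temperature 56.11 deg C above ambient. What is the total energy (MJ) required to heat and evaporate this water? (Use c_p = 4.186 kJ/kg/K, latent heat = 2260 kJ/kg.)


E = m_water * (4.186 * dT + 2260) / 1000
= 46.75 * (4.186 * 56.11 + 2260) / 1000
= 116.6355 MJ

116.6355 MJ


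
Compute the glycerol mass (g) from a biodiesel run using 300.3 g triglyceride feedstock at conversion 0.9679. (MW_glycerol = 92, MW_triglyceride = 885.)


glycerol = oil * conv * (92/885)
= 300.3 * 0.9679 * 92 / 885
= 30.2155 g

30.2155 g


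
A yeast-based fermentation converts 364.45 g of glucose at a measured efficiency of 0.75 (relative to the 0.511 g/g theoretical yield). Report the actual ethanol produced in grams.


Actual ethanol: m = 0.511 * 364.45 * 0.75
m = 139.6755 g

139.6755 g


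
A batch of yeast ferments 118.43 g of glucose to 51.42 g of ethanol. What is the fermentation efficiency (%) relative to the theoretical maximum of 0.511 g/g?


Fermentation efficiency = (actual / (0.511 * glucose)) * 100
= (51.42 / (0.511 * 118.43)) * 100
= 84.9668%

84.9668%


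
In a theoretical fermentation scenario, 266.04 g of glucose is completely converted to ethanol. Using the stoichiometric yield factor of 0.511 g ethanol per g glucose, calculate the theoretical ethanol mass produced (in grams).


Theoretical ethanol yield: m_EtOH = 0.511 * m_glucose
m_EtOH = 0.511 * 266.04 = 135.9464 g

135.9464 g


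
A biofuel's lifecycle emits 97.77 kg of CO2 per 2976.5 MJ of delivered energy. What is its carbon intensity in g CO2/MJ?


CI = CO2 * 1000 / E
= 97.77 * 1000 / 2976.5
= 32.8473 g CO2/MJ

32.8473 g CO2/MJ


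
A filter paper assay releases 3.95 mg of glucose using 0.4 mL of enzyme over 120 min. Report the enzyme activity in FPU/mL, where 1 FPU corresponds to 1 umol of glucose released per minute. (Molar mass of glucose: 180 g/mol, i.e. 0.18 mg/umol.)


Activity = glucose_mg / (0.18 mg/umol * V_mL * t_min)
= 3.95 / (0.18 * 0.4 * 120)
= 0.4572 FPU/mL

0.4572 FPU/mL


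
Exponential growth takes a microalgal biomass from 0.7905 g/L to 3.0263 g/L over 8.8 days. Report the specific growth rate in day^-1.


mu = ln(X2/X1) / dt
= ln(3.0263/0.7905) / 8.8
= 0.1525 per day

0.1525 per day


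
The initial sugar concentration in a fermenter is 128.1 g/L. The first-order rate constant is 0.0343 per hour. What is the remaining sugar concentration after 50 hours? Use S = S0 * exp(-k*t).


S = S0 * exp(-k * t)
S = 128.1 * exp(-0.0343 * 50)
S = 23.0534 g/L

23.0534 g/L


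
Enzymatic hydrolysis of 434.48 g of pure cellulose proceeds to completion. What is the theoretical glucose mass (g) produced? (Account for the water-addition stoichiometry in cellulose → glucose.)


glucose = cellulose * 180/162
= 434.48 * 180/162
= 482.7556 g

482.7556 g


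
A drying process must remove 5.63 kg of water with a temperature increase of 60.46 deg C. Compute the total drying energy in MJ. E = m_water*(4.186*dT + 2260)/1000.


E = m_water * (4.186 * dT + 2260) / 1000
= 5.63 * (4.186 * 60.46 + 2260) / 1000
= 14.1487 MJ

14.1487 MJ


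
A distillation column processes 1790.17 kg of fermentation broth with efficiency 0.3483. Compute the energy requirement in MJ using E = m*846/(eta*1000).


E = m * 846 / (eta * 1000)
= 1790.17 * 846 / (0.3483 * 1000)
= 4348.2165 MJ

4348.2165 MJ


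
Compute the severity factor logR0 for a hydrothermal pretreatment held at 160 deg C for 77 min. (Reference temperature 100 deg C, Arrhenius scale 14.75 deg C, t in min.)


logR0 = log10(t * exp((T - 100) / 14.75))
= log10(77 * exp((160 - 100) / 14.75))
= 3.6531

3.6531


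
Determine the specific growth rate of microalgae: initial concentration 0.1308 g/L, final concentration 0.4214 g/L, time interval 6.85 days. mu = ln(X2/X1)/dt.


mu = ln(X2/X1) / dt
= ln(0.4214/0.1308) / 6.85
= 0.1708 per day

0.1708 per day


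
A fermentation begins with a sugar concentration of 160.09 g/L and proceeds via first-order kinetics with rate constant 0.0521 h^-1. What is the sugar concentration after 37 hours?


S = S0 * exp(-k * t)
S = 160.09 * exp(-0.0521 * 37)
S = 23.2903 g/L

23.2903 g/L


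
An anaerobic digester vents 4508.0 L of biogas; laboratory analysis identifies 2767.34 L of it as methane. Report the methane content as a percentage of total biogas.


CH4% = V_CH4 / V_total * 100
= 2767.34 / 4508.0 * 100
= 61.3873%

61.3873%


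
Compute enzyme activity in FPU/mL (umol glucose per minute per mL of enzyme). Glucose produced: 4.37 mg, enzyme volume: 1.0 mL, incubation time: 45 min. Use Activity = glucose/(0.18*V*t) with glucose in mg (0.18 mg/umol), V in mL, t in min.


Activity = glucose_mg / (0.18 mg/umol * V_mL * t_min)
= 4.37 / (0.18 * 1.0 * 45)
= 0.5395 FPU/mL

0.5395 FPU/mL


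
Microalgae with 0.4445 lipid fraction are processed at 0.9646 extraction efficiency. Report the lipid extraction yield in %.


Y = lipid_content * extraction_eff * 100
= 0.4445 * 0.9646 * 100
= 42.8765%

42.8765%


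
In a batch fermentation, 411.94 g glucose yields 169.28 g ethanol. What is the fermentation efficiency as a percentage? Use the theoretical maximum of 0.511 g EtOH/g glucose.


Fermentation efficiency = (actual / (0.511 * glucose)) * 100
= (169.28 / (0.511 * 411.94)) * 100
= 80.4175%

80.4175%


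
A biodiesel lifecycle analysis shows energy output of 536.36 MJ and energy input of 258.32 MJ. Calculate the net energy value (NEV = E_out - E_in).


NEV = E_out - E_in
= 536.36 - 258.32
= 278.0400 MJ

278.0400 MJ


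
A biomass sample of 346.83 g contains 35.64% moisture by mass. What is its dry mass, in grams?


Wd = Ww * (1 - MC/100)
= 346.83 * (1 - 35.64/100)
= 223.2198 g

223.2198 g


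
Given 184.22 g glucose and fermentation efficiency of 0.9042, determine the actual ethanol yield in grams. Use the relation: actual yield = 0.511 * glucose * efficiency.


Actual ethanol: m = 0.511 * 184.22 * 0.9042
m = 85.1182 g

85.1182 g


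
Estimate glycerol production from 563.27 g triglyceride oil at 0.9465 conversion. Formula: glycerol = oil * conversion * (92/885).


glycerol = oil * conv * (92/885)
= 563.27 * 0.9465 * 92 / 885
= 55.4219 g

55.4219 g


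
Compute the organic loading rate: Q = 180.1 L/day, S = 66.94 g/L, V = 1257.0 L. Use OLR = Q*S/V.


OLR = Q * S / V
= 180.1 * 66.94 / 1257.0
= 9.5910 g/L/day

9.5910 g/L/day


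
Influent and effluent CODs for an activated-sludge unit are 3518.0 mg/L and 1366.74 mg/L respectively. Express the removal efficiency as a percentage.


eta = (COD_in - COD_out) / COD_in * 100
= (3518.0 - 1366.74) / 3518.0 * 100
= 61.1501%

61.1501%


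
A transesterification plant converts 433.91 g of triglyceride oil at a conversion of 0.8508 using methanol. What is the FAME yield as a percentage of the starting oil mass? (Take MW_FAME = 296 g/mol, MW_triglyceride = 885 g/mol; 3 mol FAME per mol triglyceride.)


m_FAME = oil * conv * (3 * 296 / 885) = oil * conv * (888/885)
= 433.91 * 0.8508 * 888 / 885
= 370.4221 g
Y = m_FAME / oil * 100 = conv * (888/885) * 100
= 0.8508 * 888 / 885 * 100
= 85.37%

85.37%


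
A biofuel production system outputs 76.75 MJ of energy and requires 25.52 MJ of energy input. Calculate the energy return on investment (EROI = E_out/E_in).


EROI = E_out / E_in
= 76.75 / 25.52
= 3.0074

3.0074


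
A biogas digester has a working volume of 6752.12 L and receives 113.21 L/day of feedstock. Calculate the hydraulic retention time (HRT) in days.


HRT = V / Q
= 6752.12 / 113.21
= 59.6424 days

59.6424 days


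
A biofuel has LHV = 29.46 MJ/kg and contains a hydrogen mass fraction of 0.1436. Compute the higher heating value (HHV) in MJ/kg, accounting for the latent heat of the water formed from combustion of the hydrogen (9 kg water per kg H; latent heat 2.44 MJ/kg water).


HHV = LHV + H_frac * 9 * 2.44
= 29.46 + 0.1436 * 9 * 2.44
= 32.6135 MJ/kg

32.6135 MJ/kg


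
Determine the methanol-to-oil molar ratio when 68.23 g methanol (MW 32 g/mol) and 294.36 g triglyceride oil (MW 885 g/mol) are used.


Molar ratio = n_MeOH / n_oil = (MeOH/32) / (oil/885) = (MeOH * 885) / (32 * oil)
= (68.23 * 885) / (32 * 294.36)
= 6.4105

6.4105


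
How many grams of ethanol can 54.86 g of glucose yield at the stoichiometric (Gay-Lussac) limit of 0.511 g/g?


Theoretical ethanol yield: m_EtOH = 0.511 * m_glucose
m_EtOH = 0.511 * 54.86 = 28.0335 g

28.0335 g


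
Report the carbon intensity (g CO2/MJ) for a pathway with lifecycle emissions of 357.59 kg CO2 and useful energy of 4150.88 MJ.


CI = CO2 * 1000 / E
= 357.59 * 1000 / 4150.88
= 86.1480 g CO2/MJ

86.1480 g CO2/MJ


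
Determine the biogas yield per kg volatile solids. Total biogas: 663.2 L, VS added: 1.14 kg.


Y = V / VS
= 663.2 / 1.14
= 581.7544 L/kg VS

581.7544 L/kg VS


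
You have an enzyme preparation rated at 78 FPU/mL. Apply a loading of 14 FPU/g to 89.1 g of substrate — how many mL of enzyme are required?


V = dosage * m_sub / activity
V = 14 * 89.1 / 78
V = 15.9923 mL

15.9923 mL


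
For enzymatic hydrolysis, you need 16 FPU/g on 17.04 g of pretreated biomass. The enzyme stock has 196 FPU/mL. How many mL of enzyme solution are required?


V = dosage * m_sub / activity
V = 16 * 17.04 / 196
V = 1.3910 mL

1.3910 mL


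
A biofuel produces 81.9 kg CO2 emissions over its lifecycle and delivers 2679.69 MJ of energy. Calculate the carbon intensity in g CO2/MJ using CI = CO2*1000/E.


CI = CO2 * 1000 / E
= 81.9 * 1000 / 2679.69
= 30.5632 g CO2/MJ

30.5632 g CO2/MJ


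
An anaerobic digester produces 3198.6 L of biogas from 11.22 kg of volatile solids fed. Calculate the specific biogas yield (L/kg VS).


Y = V / VS
= 3198.6 / 11.22
= 285.0802 L/kg VS

285.0802 L/kg VS


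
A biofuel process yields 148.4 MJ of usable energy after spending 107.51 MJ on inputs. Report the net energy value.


NEV = E_out - E_in
= 148.4 - 107.51
= 40.8900 MJ

40.8900 MJ


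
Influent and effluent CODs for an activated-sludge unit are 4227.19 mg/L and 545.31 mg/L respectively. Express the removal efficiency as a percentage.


eta = (COD_in - COD_out) / COD_in * 100
= (4227.19 - 545.31) / 4227.19 * 100
= 87.0999%

87.0999%


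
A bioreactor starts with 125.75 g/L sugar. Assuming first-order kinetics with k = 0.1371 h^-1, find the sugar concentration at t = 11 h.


S = S0 * exp(-k * t)
S = 125.75 * exp(-0.1371 * 11)
S = 27.8323 g/L

27.8323 g/L


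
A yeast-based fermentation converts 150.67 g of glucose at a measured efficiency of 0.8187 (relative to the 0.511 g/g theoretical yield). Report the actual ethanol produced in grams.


Actual ethanol: m = 0.511 * 150.67 * 0.8187
m = 63.0337 g

63.0337 g


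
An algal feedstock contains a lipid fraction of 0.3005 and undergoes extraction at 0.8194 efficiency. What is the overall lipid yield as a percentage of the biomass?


Y = lipid_content * extraction_eff * 100
= 0.3005 * 0.8194 * 100
= 24.6230%

24.6230%


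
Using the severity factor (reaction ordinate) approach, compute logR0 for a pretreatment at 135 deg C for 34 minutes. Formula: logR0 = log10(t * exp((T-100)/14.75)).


logR0 = log10(t * exp((T - 100) / 14.75))
= log10(34 * exp((135 - 100) / 14.75))
= 2.5620

2.5620


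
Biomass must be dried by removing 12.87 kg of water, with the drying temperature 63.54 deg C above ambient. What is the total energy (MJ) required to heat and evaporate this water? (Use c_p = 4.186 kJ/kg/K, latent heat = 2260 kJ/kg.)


E = m_water * (4.186 * dT + 2260) / 1000
= 12.87 * (4.186 * 63.54 + 2260) / 1000
= 32.5093 MJ

32.5093 MJ


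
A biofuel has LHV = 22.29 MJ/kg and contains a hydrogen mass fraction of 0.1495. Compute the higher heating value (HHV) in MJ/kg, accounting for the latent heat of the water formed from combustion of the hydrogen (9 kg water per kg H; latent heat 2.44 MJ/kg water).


HHV = LHV + H_frac * 9 * 2.44
= 22.29 + 0.1495 * 9 * 2.44
= 25.5730 MJ/kg

25.5730 MJ/kg


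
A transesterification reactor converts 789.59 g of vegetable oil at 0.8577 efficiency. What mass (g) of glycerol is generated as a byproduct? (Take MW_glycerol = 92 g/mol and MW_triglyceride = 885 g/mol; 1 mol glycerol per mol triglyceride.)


glycerol = oil * conv * (92/885)
= 789.59 * 0.8577 * 92 / 885
= 70.4015 g

70.4015 g


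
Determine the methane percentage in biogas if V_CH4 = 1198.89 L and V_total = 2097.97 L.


CH4% = V_CH4 / V_total * 100
= 1198.89 / 2097.97 * 100
= 57.1452%

57.1452%


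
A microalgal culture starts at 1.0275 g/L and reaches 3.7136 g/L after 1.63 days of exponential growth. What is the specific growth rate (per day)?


mu = ln(X2/X1) / dt
= ln(3.7136/1.0275) / 1.63
= 0.7883 per day

0.7883 per day


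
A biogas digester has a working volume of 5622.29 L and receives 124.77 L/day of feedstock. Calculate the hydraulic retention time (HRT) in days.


HRT = V / Q
= 5622.29 / 124.77
= 45.0612 days

45.0612 days


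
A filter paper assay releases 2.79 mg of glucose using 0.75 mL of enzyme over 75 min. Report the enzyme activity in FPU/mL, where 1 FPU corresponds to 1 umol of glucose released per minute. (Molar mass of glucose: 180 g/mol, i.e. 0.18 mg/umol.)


Activity = glucose_mg / (0.18 mg/umol * V_mL * t_min)
= 2.79 / (0.18 * 0.75 * 75)
= 0.2756 FPU/mL

0.2756 FPU/mL


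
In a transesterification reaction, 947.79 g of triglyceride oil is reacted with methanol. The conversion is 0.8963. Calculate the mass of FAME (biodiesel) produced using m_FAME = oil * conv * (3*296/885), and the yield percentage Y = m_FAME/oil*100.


m_FAME = oil * conv * (3 * 296 / 885) = oil * conv * (888/885)
= 947.79 * 0.8963 * 888 / 885
= 852.3839 g
Y = m_FAME / oil * 100 = conv * (888/885) * 100
= 0.8963 * 888 / 885 * 100
= 89.93%

852.3839 g FAME; Y = 89.93%


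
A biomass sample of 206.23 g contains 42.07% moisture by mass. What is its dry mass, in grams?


Wd = Ww * (1 - MC/100)
= 206.23 * (1 - 42.07/100)
= 119.4690 g

119.4690 g


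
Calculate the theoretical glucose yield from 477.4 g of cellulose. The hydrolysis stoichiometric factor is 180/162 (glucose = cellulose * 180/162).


glucose = cellulose * 180/162
= 477.4 * 180/162
= 530.4444 g

530.4444 g


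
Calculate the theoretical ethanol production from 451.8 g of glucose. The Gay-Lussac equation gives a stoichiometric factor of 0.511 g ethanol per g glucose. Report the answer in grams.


Theoretical ethanol yield: m_EtOH = 0.511 * m_glucose
m_EtOH = 0.511 * 451.8 = 230.8698 g

230.8698 g


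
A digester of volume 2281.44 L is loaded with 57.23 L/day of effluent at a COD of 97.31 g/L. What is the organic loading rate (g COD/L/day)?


OLR = Q * S / V
= 57.23 * 97.31 / 2281.44
= 2.4410 g/L/day

2.4410 g/L/day


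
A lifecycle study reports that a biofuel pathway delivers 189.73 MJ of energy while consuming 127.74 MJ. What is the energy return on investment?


EROI = E_out / E_in
= 189.73 / 127.74
= 1.4853

1.4853


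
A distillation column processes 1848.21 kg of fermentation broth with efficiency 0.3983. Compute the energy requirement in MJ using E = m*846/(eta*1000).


E = m * 846 / (eta * 1000)
= 1848.21 * 846 / (0.3983 * 1000)
= 3925.6482 MJ

3925.6482 MJ


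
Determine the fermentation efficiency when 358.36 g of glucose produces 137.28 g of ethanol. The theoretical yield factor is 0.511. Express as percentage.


Fermentation efficiency = (actual / (0.511 * glucose)) * 100
= (137.28 / (0.511 * 358.36)) * 100
= 74.9664%

74.9664%


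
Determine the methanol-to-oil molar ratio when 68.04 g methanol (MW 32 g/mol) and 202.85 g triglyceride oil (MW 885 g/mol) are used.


Molar ratio = n_MeOH / n_oil = (MeOH/32) / (oil/885) = (MeOH * 885) / (32 * oil)
= (68.04 * 885) / (32 * 202.85)
= 9.2765

9.2765


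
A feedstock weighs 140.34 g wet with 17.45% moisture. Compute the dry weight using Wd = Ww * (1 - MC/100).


Wd = Ww * (1 - MC/100)
= 140.34 * (1 - 17.45/100)
= 115.8507 g

115.8507 g


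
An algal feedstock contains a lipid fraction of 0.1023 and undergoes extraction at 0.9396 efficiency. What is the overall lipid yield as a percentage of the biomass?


Y = lipid_content * extraction_eff * 100
= 0.1023 * 0.9396 * 100
= 9.6121%

9.6121%


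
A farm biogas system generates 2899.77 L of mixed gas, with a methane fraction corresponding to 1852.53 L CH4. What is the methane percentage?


CH4% = V_CH4 / V_total * 100
= 1852.53 / 2899.77 * 100
= 63.8854%

63.8854%


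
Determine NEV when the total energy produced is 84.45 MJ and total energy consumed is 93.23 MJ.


NEV = E_out - E_in
= 84.45 - 93.23
= -8.7800 MJ

-8.7800 MJ


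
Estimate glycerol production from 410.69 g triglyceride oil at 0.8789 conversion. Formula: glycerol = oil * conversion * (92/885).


glycerol = oil * conv * (92/885)
= 410.69 * 0.8789 * 92 / 885
= 37.5231 g

37.5231 g


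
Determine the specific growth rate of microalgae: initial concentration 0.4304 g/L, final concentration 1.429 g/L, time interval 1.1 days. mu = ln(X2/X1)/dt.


mu = ln(X2/X1) / dt
= ln(1.429/0.4304) / 1.1
= 1.0909 per day

1.0909 per day


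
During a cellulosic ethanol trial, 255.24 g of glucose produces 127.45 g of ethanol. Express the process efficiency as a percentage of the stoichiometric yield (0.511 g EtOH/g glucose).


Fermentation efficiency = (actual / (0.511 * glucose)) * 100
= (127.45 / (0.511 * 255.24)) * 100
= 97.7170%

97.7170%


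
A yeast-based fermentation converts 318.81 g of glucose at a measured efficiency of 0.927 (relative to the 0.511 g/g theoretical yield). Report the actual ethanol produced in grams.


Actual ethanol: m = 0.511 * 318.81 * 0.927
m = 151.0193 g

151.0193 g


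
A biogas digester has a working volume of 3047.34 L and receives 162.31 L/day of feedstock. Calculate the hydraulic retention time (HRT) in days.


HRT = V / Q
= 3047.34 / 162.31
= 18.7748 days

18.7748 days


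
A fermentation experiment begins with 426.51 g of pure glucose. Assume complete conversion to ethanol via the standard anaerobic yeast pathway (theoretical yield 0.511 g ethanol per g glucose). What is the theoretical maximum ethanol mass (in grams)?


Theoretical ethanol yield: m_EtOH = 0.511 * m_glucose
m_EtOH = 0.511 * 426.51 = 217.9466 g

217.9466 g


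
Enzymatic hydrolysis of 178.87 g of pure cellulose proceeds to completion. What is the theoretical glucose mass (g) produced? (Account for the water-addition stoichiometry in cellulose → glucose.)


glucose = cellulose * 180/162
= 178.87 * 180/162
= 198.7444 g

198.7444 g


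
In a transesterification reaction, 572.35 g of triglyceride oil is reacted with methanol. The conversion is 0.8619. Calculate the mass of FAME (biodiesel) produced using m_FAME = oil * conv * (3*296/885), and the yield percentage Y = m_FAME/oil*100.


m_FAME = oil * conv * (3 * 296 / 885) = oil * conv * (888/885)
= 572.35 * 0.8619 * 888 / 885
= 494.9807 g
Y = m_FAME / oil * 100 = conv * (888/885) * 100
= 0.8619 * 888 / 885 * 100
= 86.48%

494.9807 g FAME; Y = 86.48%


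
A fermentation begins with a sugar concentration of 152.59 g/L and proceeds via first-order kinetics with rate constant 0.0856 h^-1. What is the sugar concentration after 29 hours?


S = S0 * exp(-k * t)
S = 152.59 * exp(-0.0856 * 29)
S = 12.7477 g/L

12.7477 g/L


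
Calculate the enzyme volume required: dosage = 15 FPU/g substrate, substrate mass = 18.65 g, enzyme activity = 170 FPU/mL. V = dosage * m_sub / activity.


V = dosage * m_sub / activity
V = 15 * 18.65 / 170
V = 1.6456 mL

1.6456 mL


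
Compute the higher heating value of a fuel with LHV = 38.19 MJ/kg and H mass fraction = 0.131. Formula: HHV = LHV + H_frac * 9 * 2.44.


HHV = LHV + H_frac * 9 * 2.44
= 38.19 + 0.131 * 9 * 2.44
= 41.0668 MJ/kg

41.0668 MJ/kg


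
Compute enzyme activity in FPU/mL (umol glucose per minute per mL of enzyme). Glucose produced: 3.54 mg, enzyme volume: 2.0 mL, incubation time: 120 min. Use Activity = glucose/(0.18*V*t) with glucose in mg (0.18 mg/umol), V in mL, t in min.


Activity = glucose_mg / (0.18 mg/umol * V_mL * t_min)
= 3.54 / (0.18 * 2.0 * 120)
= 0.0819 FPU/mL

0.0819 FPU/mL


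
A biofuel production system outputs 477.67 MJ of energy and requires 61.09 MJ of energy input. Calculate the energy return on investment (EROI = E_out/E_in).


EROI = E_out / E_in
= 477.67 / 61.09
= 7.8191

7.8191


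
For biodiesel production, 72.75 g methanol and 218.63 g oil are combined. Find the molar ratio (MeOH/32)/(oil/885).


Molar ratio = n_MeOH / n_oil = (MeOH/32) / (oil/885) = (MeOH * 885) / (32 * oil)
= (72.75 * 885) / (32 * 218.63)
= 9.2027

9.2027


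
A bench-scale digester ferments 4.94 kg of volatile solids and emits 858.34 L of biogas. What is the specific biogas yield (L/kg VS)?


Y = V / VS
= 858.34 / 4.94
= 173.7530 L/kg VS

173.7530 L/kg VS


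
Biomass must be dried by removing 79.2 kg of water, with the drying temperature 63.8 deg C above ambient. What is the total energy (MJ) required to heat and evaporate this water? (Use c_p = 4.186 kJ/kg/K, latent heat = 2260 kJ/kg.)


E = m_water * (4.186 * dT + 2260) / 1000
= 79.2 * (4.186 * 63.8 + 2260) / 1000
= 200.1437 MJ

200.1437 MJ


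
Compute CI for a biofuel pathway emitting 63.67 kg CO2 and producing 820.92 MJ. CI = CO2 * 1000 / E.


CI = CO2 * 1000 / E
= 63.67 * 1000 / 820.92
= 77.5593 g CO2/MJ

77.5593 g CO2/MJ


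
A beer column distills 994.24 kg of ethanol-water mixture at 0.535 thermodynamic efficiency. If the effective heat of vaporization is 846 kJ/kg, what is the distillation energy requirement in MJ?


E = m * 846 / (eta * 1000)
= 994.24 * 846 / (0.535 * 1000)
= 1572.2001 MJ

1572.2001 MJ


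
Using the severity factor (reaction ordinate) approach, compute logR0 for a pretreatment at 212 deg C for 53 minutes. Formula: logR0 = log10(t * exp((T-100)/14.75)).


logR0 = log10(t * exp((T - 100) / 14.75))
= log10(53 * exp((212 - 100) / 14.75))
= 5.0220

5.0220


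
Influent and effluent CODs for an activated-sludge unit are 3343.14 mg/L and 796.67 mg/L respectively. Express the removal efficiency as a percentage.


eta = (COD_in - COD_out) / COD_in * 100
= (3343.14 - 796.67) / 3343.14 * 100
= 76.1700%

76.1700%


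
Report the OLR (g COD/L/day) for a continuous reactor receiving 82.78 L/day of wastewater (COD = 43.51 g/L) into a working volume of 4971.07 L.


OLR = Q * S / V
= 82.78 * 43.51 / 4971.07
= 0.7245 g/L/day

0.7245 g/L/day


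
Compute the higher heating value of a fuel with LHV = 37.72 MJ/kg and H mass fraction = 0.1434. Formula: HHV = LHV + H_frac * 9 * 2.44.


HHV = LHV + H_frac * 9 * 2.44
= 37.72 + 0.1434 * 9 * 2.44
= 40.8691 MJ/kg

40.8691 MJ/kg


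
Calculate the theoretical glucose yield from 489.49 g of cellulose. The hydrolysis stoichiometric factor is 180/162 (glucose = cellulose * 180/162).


glucose = cellulose * 180/162
= 489.49 * 180/162
= 543.8778 g

543.8778 g


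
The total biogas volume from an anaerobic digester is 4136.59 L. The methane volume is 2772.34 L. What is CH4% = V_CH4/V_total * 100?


CH4% = V_CH4 / V_total * 100
= 2772.34 / 4136.59 * 100
= 67.0199%

67.0199%


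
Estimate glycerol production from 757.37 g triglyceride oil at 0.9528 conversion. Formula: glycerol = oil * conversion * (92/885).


glycerol = oil * conv * (92/885)
= 757.37 * 0.9528 * 92 / 885
= 75.0161 g

75.0161 g


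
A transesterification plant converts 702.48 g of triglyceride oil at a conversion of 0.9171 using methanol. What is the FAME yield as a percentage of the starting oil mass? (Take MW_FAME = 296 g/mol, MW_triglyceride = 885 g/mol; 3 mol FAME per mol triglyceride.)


m_FAME = oil * conv * (3 * 296 / 885) = oil * conv * (888/885)
= 702.48 * 0.9171 * 888 / 885
= 646.4283 g
Y = m_FAME / oil * 100 = conv * (888/885) * 100
= 0.9171 * 888 / 885 * 100
= 92.02%

92.02%


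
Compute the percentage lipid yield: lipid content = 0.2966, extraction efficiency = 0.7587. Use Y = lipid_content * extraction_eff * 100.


Y = lipid_content * extraction_eff * 100
= 0.2966 * 0.7587 * 100
= 22.5030%

22.5030%


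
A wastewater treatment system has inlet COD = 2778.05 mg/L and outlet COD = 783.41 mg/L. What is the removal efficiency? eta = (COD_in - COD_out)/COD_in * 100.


eta = (COD_in - COD_out) / COD_in * 100
= (2778.05 - 783.41) / 2778.05 * 100
= 71.8000%

71.8000%


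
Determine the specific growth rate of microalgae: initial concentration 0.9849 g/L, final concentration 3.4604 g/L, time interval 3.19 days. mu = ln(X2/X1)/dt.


mu = ln(X2/X1) / dt
= ln(3.4604/0.9849) / 3.19
= 0.3939 per day

0.3939 per day


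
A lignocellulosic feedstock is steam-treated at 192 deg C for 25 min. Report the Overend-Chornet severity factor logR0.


logR0 = log10(t * exp((T - 100) / 14.75))
= log10(25 * exp((192 - 100) / 14.75))
= 4.1068

4.1068


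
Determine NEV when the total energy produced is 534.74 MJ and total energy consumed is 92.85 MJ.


NEV = E_out - E_in
= 534.74 - 92.85
= 441.8900 MJ

441.8900 MJ


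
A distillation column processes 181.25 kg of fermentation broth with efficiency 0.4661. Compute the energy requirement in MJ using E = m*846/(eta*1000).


E = m * 846 / (eta * 1000)
= 181.25 * 846 / (0.4661 * 1000)
= 328.9798 MJ

328.9798 MJ


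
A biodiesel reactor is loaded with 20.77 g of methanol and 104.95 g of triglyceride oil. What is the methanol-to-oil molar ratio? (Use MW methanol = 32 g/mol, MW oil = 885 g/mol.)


Molar ratio = n_MeOH / n_oil = (MeOH/32) / (oil/885) = (MeOH * 885) / (32 * oil)
= (20.77 * 885) / (32 * 104.95)
= 5.4733

5.4733


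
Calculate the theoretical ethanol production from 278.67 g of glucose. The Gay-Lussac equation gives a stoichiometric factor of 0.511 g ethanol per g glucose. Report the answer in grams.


Theoretical ethanol yield: m_EtOH = 0.511 * m_glucose
m_EtOH = 0.511 * 278.67 = 142.4004 g

142.4004 g


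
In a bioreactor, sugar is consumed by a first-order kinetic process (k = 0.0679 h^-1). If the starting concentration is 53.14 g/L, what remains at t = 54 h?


S = S0 * exp(-k * t)
S = 53.14 * exp(-0.0679 * 54)
S = 1.3584 g/L

1.3584 g/L


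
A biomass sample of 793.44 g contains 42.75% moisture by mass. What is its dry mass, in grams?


Wd = Ww * (1 - MC/100)
= 793.44 * (1 - 42.75/100)
= 454.2444 g

454.2444 g


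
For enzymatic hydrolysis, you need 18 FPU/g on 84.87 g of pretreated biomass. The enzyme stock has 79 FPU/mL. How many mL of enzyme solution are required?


V = dosage * m_sub / activity
V = 18 * 84.87 / 79
V = 19.3375 mL

19.3375 mL


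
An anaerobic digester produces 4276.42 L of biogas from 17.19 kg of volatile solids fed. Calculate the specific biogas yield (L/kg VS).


Y = V / VS
= 4276.42 / 17.19
= 248.7737 L/kg VS

248.7737 L/kg VS


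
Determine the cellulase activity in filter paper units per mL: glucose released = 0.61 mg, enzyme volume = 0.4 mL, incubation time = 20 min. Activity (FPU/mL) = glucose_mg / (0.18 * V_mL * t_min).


Activity = glucose_mg / (0.18 mg/umol * V_mL * t_min)
= 0.61 / (0.18 * 0.4 * 20)
= 0.4236 FPU/mL

0.4236 FPU/mL


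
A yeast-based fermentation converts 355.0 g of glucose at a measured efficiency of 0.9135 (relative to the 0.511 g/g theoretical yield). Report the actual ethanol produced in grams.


Actual ethanol: m = 0.511 * 355.0 * 0.9135
m = 165.7135 g

165.7135 g


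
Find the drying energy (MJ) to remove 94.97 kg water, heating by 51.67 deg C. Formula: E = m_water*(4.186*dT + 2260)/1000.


E = m_water * (4.186 * dT + 2260) / 1000
= 94.97 * (4.186 * 51.67 + 2260) / 1000
= 235.1733 MJ

235.1733 MJ


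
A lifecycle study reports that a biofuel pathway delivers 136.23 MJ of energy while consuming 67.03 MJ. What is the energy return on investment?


EROI = E_out / E_in
= 136.23 / 67.03
= 2.0324

2.0324


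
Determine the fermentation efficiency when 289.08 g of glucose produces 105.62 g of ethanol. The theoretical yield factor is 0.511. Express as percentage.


Fermentation efficiency = (actual / (0.511 * glucose)) * 100
= (105.62 / (0.511 * 289.08)) * 100
= 71.5002%

71.5002%


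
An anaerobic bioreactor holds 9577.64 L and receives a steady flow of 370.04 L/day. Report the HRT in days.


HRT = V / Q
= 9577.64 / 370.04
= 25.8827 days

25.8827 days


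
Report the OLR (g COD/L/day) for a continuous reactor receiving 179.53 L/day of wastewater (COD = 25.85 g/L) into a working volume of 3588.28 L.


OLR = Q * S / V
= 179.53 * 25.85 / 3588.28
= 1.2933 g/L/day

1.2933 g/L/day


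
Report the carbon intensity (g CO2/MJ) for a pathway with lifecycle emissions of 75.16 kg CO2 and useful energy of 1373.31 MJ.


CI = CO2 * 1000 / E
= 75.16 * 1000 / 1373.31
= 54.7291 g CO2/MJ

54.7291 g CO2/MJ


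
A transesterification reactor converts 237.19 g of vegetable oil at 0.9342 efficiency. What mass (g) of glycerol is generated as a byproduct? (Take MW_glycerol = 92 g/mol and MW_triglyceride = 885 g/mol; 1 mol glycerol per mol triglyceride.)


glycerol = oil * conv * (92/885)
= 237.19 * 0.9342 * 92 / 885
= 23.0346 g

23.0346 g


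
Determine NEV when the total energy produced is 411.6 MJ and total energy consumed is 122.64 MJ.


NEV = E_out - E_in
= 411.6 - 122.64
= 288.9600 MJ

288.9600 MJ


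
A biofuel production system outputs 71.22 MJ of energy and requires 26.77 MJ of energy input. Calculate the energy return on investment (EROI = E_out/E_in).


EROI = E_out / E_in
= 71.22 / 26.77
= 2.6604

2.6604
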